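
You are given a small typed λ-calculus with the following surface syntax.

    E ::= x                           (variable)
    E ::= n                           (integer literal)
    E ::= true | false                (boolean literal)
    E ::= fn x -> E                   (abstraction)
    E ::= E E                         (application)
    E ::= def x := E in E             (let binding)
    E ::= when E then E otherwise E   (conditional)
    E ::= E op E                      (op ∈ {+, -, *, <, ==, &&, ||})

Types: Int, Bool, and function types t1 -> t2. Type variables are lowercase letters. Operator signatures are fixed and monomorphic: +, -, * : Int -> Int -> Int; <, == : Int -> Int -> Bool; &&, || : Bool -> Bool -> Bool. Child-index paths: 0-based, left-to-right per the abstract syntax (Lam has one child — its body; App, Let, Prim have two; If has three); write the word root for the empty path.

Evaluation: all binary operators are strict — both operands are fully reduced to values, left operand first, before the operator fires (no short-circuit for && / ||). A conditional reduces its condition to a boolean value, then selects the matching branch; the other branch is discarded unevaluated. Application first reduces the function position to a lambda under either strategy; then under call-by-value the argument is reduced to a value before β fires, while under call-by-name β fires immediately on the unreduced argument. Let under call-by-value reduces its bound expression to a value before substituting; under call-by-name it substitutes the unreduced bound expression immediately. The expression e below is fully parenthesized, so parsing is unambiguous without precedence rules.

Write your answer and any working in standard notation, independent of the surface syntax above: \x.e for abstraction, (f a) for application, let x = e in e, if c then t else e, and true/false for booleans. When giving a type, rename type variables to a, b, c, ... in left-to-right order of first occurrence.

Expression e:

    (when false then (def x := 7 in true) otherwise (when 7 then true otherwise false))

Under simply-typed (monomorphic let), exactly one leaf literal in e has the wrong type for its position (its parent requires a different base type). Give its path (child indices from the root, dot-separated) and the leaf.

Answer: 2.0 : 7

Working:
  unify Bool ~ Bool
let x : Int
  unify Int ~ Bool
  FAIL: mismatch Int ~ Bool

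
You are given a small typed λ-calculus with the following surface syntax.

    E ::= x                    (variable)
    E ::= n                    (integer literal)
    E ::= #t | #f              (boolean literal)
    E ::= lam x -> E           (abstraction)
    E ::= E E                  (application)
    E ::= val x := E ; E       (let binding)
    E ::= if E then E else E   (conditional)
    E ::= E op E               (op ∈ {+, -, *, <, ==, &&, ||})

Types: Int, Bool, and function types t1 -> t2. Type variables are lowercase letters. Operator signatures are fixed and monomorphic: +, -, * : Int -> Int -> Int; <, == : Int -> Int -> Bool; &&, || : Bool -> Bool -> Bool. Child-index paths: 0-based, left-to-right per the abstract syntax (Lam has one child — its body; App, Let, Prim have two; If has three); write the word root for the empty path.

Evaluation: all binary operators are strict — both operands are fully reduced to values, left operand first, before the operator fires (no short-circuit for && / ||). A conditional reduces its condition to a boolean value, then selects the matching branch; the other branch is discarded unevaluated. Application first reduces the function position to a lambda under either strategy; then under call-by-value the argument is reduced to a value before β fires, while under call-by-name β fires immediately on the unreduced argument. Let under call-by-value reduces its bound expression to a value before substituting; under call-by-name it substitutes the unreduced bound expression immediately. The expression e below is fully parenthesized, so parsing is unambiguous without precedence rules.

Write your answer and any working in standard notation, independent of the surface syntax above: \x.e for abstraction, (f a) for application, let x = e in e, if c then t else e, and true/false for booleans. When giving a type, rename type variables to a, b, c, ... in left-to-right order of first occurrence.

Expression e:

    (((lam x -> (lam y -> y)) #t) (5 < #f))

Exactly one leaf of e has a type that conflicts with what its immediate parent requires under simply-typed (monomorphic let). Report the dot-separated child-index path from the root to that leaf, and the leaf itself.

Working:
y : b
\y._ : b -> b
\x._ : a -> b -> b
  unify a -> b -> b ~ Bool -> c
  unify a ~ Bool
  unify b -> b ~ c
_ _ : b -> b
  unify Int ~ Int
  unify Bool ~ Int
  FAIL: mismatch Bool ~ Int

Answer: 1.1 : false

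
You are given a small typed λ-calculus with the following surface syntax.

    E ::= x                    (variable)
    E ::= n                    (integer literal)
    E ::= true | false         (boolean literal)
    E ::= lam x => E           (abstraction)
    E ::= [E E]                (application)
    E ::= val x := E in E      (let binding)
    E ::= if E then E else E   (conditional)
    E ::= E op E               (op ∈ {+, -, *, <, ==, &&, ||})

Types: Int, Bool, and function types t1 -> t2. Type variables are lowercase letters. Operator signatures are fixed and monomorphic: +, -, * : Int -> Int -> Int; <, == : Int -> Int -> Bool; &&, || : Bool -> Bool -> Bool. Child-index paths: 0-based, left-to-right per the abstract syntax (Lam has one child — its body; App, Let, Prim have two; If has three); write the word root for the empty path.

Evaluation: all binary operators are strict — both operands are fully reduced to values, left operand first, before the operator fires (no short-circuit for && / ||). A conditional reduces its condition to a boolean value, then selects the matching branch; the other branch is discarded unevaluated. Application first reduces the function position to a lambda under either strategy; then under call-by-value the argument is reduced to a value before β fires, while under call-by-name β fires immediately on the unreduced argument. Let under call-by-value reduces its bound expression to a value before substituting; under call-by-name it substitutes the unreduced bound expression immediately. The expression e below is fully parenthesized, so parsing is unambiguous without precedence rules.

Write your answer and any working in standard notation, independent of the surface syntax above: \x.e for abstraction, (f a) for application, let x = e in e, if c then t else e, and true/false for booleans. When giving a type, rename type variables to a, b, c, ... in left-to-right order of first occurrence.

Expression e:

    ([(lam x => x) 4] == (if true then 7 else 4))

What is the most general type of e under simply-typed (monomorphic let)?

Answer: Bool

Trace:
x : a
\x._ : a -> a
  unify a -> a ~ Int -> b
  unify a ~ Int
  unify Int ~ b
_ _ : Int
  unify Int ~ Int
  unify Bool ~ Bool
  unify Int ~ Int
  unify Int ~ Int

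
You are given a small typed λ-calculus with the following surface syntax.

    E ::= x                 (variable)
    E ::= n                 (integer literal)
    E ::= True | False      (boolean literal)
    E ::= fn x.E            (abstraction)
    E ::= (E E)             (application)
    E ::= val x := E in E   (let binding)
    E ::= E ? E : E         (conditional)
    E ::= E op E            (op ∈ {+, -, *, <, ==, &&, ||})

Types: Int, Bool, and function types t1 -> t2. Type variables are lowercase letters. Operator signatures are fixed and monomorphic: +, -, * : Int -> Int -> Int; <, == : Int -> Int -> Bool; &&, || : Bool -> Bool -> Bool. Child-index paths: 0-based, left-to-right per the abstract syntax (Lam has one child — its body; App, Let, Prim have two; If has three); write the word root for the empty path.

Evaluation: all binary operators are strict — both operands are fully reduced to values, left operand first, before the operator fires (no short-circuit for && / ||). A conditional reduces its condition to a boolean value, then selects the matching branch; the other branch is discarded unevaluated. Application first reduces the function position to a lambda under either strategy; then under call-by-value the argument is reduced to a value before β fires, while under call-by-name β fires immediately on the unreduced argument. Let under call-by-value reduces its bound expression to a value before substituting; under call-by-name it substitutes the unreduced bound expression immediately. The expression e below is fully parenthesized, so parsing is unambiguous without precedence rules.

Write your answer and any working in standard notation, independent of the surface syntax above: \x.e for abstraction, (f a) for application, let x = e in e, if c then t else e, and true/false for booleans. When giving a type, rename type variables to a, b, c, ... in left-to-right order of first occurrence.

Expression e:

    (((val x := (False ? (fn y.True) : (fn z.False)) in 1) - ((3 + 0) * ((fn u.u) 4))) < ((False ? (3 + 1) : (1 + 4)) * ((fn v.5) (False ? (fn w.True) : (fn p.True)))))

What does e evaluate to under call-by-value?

Working:
step 0: (((let x = (if false then (\y.true) else (\z.false)) in 1) - ((3 + 0) * ((\u.u) 4))) < ((if false then (3 + 1) else (1 + 4)) * ((\v.5) (if false then (\w.true) else (\p.true)))))
step 1: [if@0.0.0] (((let x = (\z.false) in 1) - ((3 + 0) * ((\u.u) 4))) < ((if false then (3 + 1) else (1 + 4)) * ((\v.5) (if false then (\w.true) else (\p.true)))))
step 2: [let@0.0] ((1 - ((3 + 0) * ((\u.u) 4))) < ((if false then (3 + 1) else (1 + 4)) * ((\v.5) (if false then (\w.true) else (\p.true)))))
step 3: [delta@0.1.0] ((1 - (3 * ((\u.u) 4))) < ((if false then (3 + 1) else (1 + 4)) * ((\v.5) (if false then (\w.true) else (\p.true)))))
step 4: [beta@0.1.1] ((1 - (3 * 4)) < ((if false then (3 + 1) else (1 + 4)) * ((\v.5) (if false then (\w.true) else (\p.true)))))
step 5: [delta@0.1] ((1 - 12) < ((if false then (3 + 1) else (1 + 4)) * ((\v.5) (if false then (\w.true) else (\p.true)))))
step 6: [delta@0] (-11 < ((if false then (3 + 1) else (1 + 4)) * ((\v.5) (if false then (\w.true) else (\p.true)))))
step 7: [if@1.0] (-11 < ((1 + 4) * ((\v.5) (if false then (\w.true) else (\p.true)))))
step 8: [delta@1.0] (-11 < (5 * ((\v.5) (if false then (\w.true) else (\p.true)))))
step 9: [if@1.1.1] (-11 < (5 * ((\v.5) (\p.true))))
step 10: [beta@1.1] (-11 < (5 * 5))
step 11: [delta@1] (-11 < 25)
step 12: [delta@root] true

Answer: true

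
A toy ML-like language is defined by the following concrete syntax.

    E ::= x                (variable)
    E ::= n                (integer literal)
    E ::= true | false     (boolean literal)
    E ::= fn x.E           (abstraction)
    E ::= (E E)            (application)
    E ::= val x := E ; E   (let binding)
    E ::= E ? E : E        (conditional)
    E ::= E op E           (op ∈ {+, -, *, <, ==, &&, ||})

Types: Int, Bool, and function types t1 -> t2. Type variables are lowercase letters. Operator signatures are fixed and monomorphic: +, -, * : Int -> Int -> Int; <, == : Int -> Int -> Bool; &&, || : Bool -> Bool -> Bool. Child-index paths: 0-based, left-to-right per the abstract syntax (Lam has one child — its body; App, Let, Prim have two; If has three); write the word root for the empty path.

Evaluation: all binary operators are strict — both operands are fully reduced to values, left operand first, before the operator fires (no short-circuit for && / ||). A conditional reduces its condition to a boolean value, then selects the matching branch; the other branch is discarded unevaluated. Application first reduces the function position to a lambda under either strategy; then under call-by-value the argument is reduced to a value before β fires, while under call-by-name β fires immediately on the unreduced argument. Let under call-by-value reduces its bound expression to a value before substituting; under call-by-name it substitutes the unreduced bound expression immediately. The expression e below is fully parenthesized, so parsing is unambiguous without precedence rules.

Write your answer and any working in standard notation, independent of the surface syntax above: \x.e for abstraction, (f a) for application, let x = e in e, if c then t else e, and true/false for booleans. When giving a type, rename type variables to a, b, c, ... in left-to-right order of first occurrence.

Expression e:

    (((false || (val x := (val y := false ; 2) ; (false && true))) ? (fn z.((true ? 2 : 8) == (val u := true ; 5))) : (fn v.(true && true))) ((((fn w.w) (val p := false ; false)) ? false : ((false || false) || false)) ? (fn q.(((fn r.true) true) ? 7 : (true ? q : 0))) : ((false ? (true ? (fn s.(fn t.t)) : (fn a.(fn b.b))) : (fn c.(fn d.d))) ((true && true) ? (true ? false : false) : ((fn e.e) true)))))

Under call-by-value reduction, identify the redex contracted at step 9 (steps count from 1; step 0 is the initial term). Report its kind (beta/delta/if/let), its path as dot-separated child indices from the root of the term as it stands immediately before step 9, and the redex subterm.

Answer: delta at 1.0.0 : (false || false)

Working:
step 0: ((if (false || (let x = (let y = false in 2) in (false && true))) then (\z.((if true then 2 else 8) == (let u = true in 5))) else (\v.(true && true))) (if (if ((\w.w) (let p = false in false)) then false else ((false || false) || false)) then (\q.(if ((\r.true) true) then 7 else (if true then q else 0))) else ((if false then (if true then (\s.(\t.t)) else (\a.(\b.b))) else (\c.(\d.d))) (if (true && true) then (if true then false else false) else ((\e.e) true)))))
step 1: [let@0.0.1.0] ((if (false || (let x = 2 in (false && true))) then (\z.((if true then 2 else 8) == (let u = true in 5))) else (\v.(true && true))) (if (if ((\w.w) (let p = false in false)) then false else ((false || false) || false)) then (\q.(if ((\r.true) true) then 7 else (if true then q else 0))) else ((if false then (if true then (\s.(\t.t)) else (\a.(\b.b))) else (\c.(\d.d))) (if (true && true) then (if true then false else false) else ((\e.e) true)))))
step 2: [let@0.0.1] ((if (false || (false && true)) then (\z.((if true then 2 else 8) == (let u = true in 5))) else (\v.(true && true))) (if (if ((\w.w) (let p = false in false)) then false else ((false || false) || false)) then (\q.(if ((\r.true) true) then 7 else (if true then q else 0))) else ((if false then (if true then (\s.(\t.t)) else (\a.(\b.b))) else (\c.(\d.d))) (if (true && true) then (if true then false else false) else ((\e.e) true)))))
step 3: [delta@0.0.1] ((if (false || false) then (\z.((if true then 2 else 8) == (let u = true in 5))) else (\v.(true && true))) (if (if ((\w.w) (let p = false in false)) then false else ((false || false) || false)) then (\q.(if ((\r.true) true) then 7 else (if true then q else 0))) else ((if false then (if true then (\s.(\t.t)) else (\a.(\b.b))) else (\c.(\d.d))) (if (true && true) then (if true then false else false) else ((\e.e) true)))))
step 4: [delta@0.0] ((if false then (\z.((if true then 2 else 8) == (let u = true in 5))) else (\v.(true && true))) (if (if ((\w.w) (let p = false in false)) then false else ((false || false) || false)) then (\q.(if ((\r.true) true) then 7 else (if true then q else 0))) else ((if false then (if true then (\s.(\t.t)) else (\a.(\b.b))) else (\c.(\d.d))) (if (true && true) then (if true then false else false) else ((\e.e) true)))))
step 5: [if@0] ((\v.(true && true)) (if (if ((\w.w) (let p = false in false)) then false else ((false || false) || false)) then (\q.(if ((\r.true) true) then 7 else (if true then q else 0))) else ((if false then (if true then (\s.(\t.t)) else (\a.(\b.b))) else (\c.(\d.d))) (if (true && true) then (if true then false else false) else ((\e.e) true)))))
step 6: [let@1.0.0.1] ((\v.(true && true)) (if (if ((\w.w) false) then false else ((false || false) || false)) then (\q.(if ((\r.true) true) then 7 else (if true then q else 0))) else ((if false then (if true then (\s.(\t.t)) else (\a.(\b.b))) else (\c.(\d.d))) (if (true && true) then (if true then false else false) else ((\e.e) true)))))
step 7: [beta@1.0.0] ((\v.(true && true)) (if (if false then false else ((false || false) || false)) then (\q.(if ((\r.true) true) then 7 else (if true then q else 0))) else ((if false then (if true then (\s.(\t.t)) else (\a.(\b.b))) else (\c.(\d.d))) (if (true && true) then (if true then false else false) else ((\e.e) true)))))
step 8: [if@1.0] ((\v.(true && true)) (if ((false || false) || false) then (\q.(if ((\r.true) true) then 7 else (if true then q else 0))) else ((if false then (if true then (\s.(\t.t)) else (\a.(\b.b))) else (\c.(\d.d))) (if (true && true) then (if true then false else false) else ((\e.e) true)))))
step 9: [delta@1.0.0] ((\v.(true && true)) (if (false || false) then (\q.(if ((\r.true) true) then 7 else (if true then q else 0))) else ((if false then (if true then (\s.(\t.t)) else (\a.(\b.b))) else (\c.(\d.d))) (if (true && true) then (if true then false else false) else ((\e.e) true)))))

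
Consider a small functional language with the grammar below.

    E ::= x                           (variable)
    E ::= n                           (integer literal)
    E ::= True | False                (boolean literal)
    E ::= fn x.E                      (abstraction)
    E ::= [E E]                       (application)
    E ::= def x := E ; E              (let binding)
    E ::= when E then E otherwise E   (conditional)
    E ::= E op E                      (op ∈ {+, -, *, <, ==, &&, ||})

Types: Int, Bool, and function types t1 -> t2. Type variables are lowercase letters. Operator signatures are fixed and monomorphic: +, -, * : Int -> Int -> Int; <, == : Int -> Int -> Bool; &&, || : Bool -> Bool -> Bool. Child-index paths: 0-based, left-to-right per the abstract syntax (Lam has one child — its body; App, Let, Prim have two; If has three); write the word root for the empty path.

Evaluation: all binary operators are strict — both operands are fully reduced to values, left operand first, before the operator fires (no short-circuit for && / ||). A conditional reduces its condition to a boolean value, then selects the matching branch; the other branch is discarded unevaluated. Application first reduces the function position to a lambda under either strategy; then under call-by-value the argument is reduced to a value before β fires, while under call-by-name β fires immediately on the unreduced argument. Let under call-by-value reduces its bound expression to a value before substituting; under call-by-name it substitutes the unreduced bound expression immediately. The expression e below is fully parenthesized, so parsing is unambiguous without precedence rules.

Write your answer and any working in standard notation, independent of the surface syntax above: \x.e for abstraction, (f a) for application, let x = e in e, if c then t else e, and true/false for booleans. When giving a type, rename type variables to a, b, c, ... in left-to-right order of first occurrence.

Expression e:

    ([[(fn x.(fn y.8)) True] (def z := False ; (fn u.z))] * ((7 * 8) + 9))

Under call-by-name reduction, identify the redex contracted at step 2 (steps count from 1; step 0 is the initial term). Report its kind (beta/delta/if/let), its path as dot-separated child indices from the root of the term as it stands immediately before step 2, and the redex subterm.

Answer: beta at 0 : ((\y.8) (let z = false in (\u.z)))

Derivation:
step 0: ((((\x.(\y.8)) true) (let z = false in (\u.z))) * ((7 * 8) + 9))
step 1: [beta@0.0] (((\y.8) (let z = false in (\u.z))) * ((7 * 8) + 9))
step 2: [beta@0] (8 * ((7 * 8) + 9))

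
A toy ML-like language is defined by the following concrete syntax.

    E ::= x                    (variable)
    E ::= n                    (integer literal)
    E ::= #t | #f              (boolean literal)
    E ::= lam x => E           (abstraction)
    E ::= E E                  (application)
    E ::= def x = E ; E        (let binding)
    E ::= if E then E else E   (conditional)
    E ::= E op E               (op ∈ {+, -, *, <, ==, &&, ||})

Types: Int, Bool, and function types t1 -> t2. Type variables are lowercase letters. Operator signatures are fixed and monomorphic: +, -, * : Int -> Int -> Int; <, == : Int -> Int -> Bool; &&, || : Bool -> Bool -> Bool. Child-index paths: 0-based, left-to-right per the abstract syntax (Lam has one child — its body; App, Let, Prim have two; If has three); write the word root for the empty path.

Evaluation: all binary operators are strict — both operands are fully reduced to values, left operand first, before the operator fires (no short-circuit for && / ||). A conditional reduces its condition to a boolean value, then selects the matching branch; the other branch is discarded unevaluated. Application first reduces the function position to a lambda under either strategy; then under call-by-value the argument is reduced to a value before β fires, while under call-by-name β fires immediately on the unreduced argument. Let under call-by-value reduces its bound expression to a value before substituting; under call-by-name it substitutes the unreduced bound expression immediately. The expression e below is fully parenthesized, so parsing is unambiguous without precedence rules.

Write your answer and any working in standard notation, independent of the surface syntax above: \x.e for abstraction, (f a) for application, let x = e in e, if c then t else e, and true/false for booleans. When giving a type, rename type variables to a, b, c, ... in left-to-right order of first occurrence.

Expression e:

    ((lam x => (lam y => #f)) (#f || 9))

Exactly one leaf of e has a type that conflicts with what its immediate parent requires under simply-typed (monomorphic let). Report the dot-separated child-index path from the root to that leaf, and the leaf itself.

Answer: 1.1 : 9

Derivation:
\y._ : b -> Bool
\x._ : a -> b -> Bool
  unify Bool ~ Bool
  unify Int ~ Bool
  FAIL: mismatch Int ~ Bool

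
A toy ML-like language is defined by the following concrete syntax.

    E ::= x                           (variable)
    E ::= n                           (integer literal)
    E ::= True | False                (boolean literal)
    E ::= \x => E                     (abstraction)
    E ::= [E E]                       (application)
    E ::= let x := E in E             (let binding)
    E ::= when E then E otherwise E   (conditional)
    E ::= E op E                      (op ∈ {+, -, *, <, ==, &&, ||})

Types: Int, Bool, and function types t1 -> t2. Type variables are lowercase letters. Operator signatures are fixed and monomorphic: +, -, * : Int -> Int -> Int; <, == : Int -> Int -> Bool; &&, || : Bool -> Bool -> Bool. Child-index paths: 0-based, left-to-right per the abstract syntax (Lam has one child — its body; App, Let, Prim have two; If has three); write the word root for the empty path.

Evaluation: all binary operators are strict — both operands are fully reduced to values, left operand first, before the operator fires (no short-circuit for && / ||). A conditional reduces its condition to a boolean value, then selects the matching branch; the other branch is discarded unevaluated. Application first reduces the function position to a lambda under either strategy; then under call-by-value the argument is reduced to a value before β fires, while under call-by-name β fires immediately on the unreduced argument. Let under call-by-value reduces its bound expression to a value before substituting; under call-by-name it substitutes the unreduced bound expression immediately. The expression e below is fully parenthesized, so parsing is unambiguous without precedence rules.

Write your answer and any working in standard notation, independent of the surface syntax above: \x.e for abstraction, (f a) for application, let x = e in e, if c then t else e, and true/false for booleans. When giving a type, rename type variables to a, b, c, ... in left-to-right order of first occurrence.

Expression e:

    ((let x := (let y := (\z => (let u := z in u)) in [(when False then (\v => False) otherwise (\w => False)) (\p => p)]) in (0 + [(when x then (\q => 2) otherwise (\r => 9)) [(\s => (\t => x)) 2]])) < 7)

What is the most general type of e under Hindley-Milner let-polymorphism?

Trace:
z : a
let u : a
u : a
\z._ : a -> a
let y : forall. a -> a
  unify Bool ~ Bool
\v._ : b -> Bool
\w._ : c -> Bool
  unify b -> Bool ~ c -> Bool
  unify b ~ c
  unify Bool ~ Bool
p : d
\p._ : d -> d
  unify c -> Bool ~ (d -> d) -> e
  unify c ~ d -> d
  unify Bool ~ e
_ _ : Bool
let x : Bool
  unify Int ~ Int
x : Bool
  unify Bool ~ Bool
\q._ : f -> Int
\r._ : g -> Int
  unify f -> Int ~ g -> Int
  unify f ~ g
  unify Int ~ Int
x : Bool
\t._ : i -> Bool
\s._ : h -> i -> Bool
  unify h -> i -> Bool ~ Int -> j
  unify h ~ Int
  unify i -> Bool ~ j
_ _ : i -> Bool
  unify g -> Int ~ (i -> Bool) -> k
  unify g ~ i -> Bool
  unify Int ~ k
_ _ : Int
  unify Int ~ Int
  unify Int ~ Int
  unify Int ~ Int

Answer: Bool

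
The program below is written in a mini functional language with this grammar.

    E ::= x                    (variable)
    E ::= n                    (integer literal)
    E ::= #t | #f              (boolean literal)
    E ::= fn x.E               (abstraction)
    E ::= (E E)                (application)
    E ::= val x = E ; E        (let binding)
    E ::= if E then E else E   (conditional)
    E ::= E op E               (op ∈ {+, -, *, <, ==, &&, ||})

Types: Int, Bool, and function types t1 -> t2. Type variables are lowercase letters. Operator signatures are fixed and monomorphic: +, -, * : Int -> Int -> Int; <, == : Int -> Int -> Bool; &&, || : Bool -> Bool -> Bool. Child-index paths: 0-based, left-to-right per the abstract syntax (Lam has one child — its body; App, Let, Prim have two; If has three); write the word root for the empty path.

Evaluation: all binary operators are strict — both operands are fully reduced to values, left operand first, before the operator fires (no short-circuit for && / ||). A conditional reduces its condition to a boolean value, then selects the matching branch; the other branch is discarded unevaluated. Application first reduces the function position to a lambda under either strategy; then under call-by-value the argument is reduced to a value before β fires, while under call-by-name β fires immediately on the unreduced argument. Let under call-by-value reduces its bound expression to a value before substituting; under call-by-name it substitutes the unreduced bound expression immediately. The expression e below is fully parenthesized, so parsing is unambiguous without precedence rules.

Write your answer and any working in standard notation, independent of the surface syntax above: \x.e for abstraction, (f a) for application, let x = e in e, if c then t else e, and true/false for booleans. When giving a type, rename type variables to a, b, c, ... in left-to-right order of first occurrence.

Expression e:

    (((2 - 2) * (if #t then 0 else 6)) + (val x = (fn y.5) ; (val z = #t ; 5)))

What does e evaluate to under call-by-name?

Answer: 5

Trace:
step 0: (((2 - 2) * (if true then 0 else 6)) + (let x = (\y.5) in (let z = true in 5)))
step 1: [delta@0.0] ((0 * (if true then 0 else 6)) + (let x = (\y.5) in (let z = true in 5)))
step 2: [if@0.1] ((0 * 0) + (let x = (\y.5) in (let z = true in 5)))
step 3: [delta@0] (0 + (let x = (\y.5) in (let z = true in 5)))
step 4: [let@1] (0 + (let z = true in 5))
step 5: [let@1] (0 + 5)
step 6: [delta@root] 5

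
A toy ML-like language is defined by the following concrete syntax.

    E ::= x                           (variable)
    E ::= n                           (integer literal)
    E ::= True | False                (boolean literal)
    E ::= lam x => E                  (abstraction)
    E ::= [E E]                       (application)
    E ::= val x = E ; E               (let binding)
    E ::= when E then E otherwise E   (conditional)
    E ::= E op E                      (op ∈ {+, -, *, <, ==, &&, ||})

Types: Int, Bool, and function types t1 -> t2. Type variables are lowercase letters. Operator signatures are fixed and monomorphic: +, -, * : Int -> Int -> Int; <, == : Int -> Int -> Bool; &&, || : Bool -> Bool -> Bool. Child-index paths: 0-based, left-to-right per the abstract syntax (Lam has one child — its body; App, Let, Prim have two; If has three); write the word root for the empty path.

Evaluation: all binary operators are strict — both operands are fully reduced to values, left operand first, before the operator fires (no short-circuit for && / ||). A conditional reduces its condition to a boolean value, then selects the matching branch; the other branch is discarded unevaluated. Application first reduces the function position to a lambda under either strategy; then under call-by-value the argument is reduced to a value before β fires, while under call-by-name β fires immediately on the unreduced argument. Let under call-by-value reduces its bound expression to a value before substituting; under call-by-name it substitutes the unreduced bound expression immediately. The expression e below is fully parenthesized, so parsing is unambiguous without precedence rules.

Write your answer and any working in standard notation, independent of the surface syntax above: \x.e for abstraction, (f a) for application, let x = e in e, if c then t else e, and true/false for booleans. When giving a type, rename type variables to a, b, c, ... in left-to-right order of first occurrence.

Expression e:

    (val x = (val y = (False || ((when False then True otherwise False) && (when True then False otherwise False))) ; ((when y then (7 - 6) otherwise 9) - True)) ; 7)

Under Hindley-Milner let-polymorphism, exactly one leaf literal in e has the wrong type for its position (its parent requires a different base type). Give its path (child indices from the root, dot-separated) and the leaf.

Answer: 0.1.1 : true

Trace:
  unify Bool ~ Bool
  unify Bool ~ Bool
  unify Bool ~ Bool
  unify Bool ~ Bool
  unify Bool ~ Bool
  unify Bool ~ Bool
  unify Bool ~ Bool
  unify Bool ~ Bool
let y : Bool
y : Bool
  unify Bool ~ Bool
  unify Int ~ Int
  unify Int ~ Int
  unify Int ~ Int
  unify Int ~ Int
  unify Bool ~ Int
  FAIL: mismatch Bool ~ Int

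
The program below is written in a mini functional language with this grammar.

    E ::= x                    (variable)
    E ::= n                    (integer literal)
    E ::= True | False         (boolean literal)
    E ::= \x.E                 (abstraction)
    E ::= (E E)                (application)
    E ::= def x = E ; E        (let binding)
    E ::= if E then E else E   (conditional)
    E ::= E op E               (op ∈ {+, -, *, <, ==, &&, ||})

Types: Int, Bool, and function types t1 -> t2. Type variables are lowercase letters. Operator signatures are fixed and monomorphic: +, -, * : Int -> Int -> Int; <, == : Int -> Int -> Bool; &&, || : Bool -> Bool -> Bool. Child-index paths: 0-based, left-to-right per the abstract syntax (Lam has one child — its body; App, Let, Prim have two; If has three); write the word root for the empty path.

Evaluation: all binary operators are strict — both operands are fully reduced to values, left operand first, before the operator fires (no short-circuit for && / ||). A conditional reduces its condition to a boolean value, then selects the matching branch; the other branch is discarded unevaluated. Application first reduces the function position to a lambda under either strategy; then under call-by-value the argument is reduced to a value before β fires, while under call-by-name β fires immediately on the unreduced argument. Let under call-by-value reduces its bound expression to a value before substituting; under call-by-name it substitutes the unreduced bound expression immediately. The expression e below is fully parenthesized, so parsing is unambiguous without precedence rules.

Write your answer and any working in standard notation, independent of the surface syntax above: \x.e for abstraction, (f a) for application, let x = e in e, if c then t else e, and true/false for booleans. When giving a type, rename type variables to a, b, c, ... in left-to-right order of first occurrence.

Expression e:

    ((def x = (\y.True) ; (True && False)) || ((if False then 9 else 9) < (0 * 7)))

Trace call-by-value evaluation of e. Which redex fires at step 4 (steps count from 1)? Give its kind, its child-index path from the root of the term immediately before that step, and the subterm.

Answer: delta at 1.1 : (0 * 7)

Trace:
step 0: ((let x = (\y.true) in (true && false)) || ((if false then 9 else 9) < (0 * 7)))
step 1: [let@0] ((true && false) || ((if false then 9 else 9) < (0 * 7)))
step 2: [delta@0] (false || ((if false then 9 else 9) < (0 * 7)))
step 3: [if@1.0] (false || (9 < (0 * 7)))
step 4: [delta@1.1] (false || (9 < 0))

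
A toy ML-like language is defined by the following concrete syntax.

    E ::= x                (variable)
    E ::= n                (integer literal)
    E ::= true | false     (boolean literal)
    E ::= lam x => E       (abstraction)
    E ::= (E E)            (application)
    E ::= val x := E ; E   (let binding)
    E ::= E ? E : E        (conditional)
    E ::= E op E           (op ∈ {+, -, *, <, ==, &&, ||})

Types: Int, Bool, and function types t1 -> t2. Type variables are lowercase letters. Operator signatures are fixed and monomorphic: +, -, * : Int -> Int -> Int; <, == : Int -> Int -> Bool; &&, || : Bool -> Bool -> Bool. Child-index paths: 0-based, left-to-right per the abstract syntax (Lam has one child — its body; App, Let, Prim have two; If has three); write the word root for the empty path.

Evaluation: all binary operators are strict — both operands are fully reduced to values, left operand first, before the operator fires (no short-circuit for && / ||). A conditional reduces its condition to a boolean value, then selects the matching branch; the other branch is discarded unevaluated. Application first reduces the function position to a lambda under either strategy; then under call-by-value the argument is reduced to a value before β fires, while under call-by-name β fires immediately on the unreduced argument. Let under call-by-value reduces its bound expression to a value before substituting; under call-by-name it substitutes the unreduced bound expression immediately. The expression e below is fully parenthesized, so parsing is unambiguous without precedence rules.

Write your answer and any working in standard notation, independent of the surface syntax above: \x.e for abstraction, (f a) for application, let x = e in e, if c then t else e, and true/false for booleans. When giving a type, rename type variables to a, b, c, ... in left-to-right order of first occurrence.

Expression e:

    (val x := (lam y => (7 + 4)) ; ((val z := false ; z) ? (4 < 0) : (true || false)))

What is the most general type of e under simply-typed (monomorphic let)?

Answer: Bool

Derivation:
  unify Int ~ Int
  unify Int ~ Int
\y._ : a -> Int
let x : a -> Int
let z : Bool
z : Bool
  unify Bool ~ Bool
  unify Int ~ Int
  unify Int ~ Int
  unify Bool ~ Bool
  unify Bool ~ Bool
  unify Bool ~ Bool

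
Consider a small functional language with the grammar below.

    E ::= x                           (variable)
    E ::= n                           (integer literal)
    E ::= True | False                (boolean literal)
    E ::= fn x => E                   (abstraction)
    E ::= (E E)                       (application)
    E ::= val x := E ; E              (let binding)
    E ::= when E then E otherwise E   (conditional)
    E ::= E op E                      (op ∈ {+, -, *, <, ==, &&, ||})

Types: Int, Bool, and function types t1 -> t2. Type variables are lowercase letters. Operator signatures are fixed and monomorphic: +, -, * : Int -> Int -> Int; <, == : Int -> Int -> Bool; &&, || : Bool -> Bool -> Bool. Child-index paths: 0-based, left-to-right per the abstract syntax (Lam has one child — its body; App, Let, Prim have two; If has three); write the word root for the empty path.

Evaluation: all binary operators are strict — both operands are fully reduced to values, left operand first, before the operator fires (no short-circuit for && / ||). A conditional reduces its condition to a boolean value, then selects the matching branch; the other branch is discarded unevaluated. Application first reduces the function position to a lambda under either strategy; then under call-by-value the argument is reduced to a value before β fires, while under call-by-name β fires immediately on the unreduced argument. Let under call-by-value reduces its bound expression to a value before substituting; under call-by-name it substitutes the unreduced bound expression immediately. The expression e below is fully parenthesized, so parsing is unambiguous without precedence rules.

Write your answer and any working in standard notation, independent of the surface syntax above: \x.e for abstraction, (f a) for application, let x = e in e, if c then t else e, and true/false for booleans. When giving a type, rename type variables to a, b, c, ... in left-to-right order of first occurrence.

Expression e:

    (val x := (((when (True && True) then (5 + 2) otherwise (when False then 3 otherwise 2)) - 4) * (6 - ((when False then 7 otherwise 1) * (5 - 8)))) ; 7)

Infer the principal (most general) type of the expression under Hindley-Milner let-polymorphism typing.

Derivation:
  unify Bool ~ Bool
  unify Bool ~ Bool
  unify Bool ~ Bool
  unify Int ~ Int
  unify Int ~ Int
  unify Bool ~ Bool
  unify Int ~ Int
  unify Int ~ Int
  unify Int ~ Int
  unify Int ~ Int
  unify Int ~ Int
  unify Int ~ Int
  unify Bool ~ Bool
  unify Int ~ Int
  unify Int ~ Int
  unify Int ~ Int
  unify Int ~ Int
  unify Int ~ Int
  unify Int ~ Int
  unify Int ~ Int
let x : Int

Answer: Int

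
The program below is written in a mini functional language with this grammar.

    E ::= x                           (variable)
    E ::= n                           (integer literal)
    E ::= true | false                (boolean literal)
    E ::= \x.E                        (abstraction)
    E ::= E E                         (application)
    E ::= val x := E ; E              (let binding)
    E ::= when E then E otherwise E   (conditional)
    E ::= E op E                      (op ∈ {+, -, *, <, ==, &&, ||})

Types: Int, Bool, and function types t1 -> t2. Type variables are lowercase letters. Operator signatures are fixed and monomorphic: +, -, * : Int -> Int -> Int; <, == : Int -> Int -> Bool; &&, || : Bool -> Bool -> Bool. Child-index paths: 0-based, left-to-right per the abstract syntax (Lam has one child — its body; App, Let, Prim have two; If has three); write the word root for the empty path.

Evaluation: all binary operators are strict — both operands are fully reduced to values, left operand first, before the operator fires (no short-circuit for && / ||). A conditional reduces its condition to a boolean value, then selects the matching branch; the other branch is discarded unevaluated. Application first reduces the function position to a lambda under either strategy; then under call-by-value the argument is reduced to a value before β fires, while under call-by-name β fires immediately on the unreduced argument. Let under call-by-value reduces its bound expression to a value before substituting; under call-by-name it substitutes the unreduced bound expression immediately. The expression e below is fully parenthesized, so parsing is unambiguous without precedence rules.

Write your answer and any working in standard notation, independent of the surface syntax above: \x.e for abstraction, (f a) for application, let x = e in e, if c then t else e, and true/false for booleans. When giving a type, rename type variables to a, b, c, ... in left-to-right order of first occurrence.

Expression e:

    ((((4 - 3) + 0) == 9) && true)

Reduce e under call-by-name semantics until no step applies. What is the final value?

Answer: false

Working:
step 0: ((((4 - 3) + 0) == 9) && true)
step 1: [delta@0.0.0] (((1 + 0) == 9) && true)
step 2: [delta@0.0] ((1 == 9) && true)
step 3: [delta@0] (false && true)
step 4: [delta@root] false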